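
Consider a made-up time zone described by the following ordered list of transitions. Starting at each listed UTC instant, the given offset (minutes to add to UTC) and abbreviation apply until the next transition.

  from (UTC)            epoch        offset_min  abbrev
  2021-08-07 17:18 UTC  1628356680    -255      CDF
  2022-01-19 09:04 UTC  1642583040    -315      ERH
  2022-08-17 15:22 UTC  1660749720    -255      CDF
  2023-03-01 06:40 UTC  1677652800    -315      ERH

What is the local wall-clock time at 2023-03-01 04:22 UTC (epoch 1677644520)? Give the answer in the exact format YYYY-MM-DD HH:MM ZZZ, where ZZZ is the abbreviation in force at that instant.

2023-03-01 00:07 CDF

Query: 2023-03-01 04:22 UTC
Rule 3/4 (CDF, -04:15): 2022-08-17 15:22 UTC ≤ query < 2023-03-01 06:40 UTC
4·60 + 22 - 255 = 7 min
7 = 0·1440 + 7; 7 = 0·60 + 7 → 00:07, same day
→ 2023-03-01 00:07 CDF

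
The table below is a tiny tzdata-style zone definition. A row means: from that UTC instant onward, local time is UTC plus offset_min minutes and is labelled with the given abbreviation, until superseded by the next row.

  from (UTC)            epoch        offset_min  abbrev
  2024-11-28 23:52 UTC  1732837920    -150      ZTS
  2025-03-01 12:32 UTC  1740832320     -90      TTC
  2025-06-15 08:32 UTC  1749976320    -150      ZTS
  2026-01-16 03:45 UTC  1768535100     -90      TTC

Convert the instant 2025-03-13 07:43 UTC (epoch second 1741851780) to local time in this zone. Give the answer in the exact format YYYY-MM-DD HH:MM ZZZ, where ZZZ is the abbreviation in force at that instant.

2025-03-13 06:13 TTC

Query: 2025-03-13 07:43 UTC
Rule 2/4 (TTC, -01:30): 2025-03-01 12:32 UTC ≤ query < 2025-06-15 08:32 UTC
7·60 + 43 - 90 = 373 min
373 = 0·1440 + 373; 373 = 6·60 + 13 → 06:13, same day
→ 2025-03-13 06:13 TTC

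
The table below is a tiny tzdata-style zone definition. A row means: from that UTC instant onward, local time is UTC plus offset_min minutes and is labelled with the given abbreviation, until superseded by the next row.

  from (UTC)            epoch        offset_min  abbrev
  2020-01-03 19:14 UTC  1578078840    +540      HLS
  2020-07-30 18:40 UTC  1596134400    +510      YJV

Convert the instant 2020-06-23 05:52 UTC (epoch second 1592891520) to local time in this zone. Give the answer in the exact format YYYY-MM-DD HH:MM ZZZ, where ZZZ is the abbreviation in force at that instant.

Query: 2020-06-23 05:52 UTC
Rule 1/2 (HLS, +09:00): 2020-01-03 19:14 UTC ≤ query < 2020-07-30 18:40 UTC
5·60 + 52 + 540 = 892 min
892 = 0·1440 + 892; 892 = 14·60 + 52 → 14:52, same day
→ 2020-06-23 14:52 HLS

2020-06-23 14:52 HLS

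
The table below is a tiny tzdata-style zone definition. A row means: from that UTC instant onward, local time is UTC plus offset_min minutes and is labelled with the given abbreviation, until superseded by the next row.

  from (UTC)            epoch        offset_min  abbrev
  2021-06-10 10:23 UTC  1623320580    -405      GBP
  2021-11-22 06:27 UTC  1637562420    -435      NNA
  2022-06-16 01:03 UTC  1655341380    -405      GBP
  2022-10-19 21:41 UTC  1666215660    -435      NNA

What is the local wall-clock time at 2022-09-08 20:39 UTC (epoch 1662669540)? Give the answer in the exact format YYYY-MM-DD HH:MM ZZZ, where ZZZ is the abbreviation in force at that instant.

Query: 2022-09-08 20:39 UTC
Rule 3/4 (GBP, -06:45): 2022-06-16 01:03 UTC ≤ query < 2022-10-19 21:41 UTC
20·60 + 39 - 405 = 834 min
834 = 0·1440 + 834; 834 = 13·60 + 54 → 13:54, same day
→ 2022-09-08 13:54 GBP

2022-09-08 13:54 GBP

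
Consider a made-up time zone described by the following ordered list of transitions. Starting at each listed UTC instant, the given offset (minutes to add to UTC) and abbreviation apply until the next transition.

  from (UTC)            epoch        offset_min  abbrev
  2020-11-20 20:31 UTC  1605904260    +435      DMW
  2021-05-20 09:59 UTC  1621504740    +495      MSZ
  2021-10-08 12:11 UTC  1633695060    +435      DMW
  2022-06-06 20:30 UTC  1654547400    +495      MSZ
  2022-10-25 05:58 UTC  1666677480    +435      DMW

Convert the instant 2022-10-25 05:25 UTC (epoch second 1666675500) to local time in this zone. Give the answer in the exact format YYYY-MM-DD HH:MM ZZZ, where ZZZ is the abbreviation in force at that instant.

2022-10-25 13:40 MSZ

Query: 2022-10-25 05:25 UTC
Rule 4/5 (MSZ, +08:15): 2022-06-06 20:30 UTC ≤ query < 2022-10-25 05:58 UTC
5·60 + 25 + 495 = 820 min
820 = 0·1440 + 820; 820 = 13·60 + 40 → 13:40, same day
→ 2022-10-25 13:40 MSZ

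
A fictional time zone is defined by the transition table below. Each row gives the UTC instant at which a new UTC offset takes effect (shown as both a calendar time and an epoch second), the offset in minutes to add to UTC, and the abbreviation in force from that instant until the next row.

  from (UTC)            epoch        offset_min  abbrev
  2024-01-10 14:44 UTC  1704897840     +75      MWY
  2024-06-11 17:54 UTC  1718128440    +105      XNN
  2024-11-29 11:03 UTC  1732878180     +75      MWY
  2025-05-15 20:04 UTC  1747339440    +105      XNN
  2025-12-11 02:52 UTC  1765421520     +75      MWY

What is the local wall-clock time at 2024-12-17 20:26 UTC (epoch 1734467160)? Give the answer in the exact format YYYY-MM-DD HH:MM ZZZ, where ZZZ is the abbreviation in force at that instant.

2024-12-17 21:41 MWY

Query: 2024-12-17 20:26 UTC
Rule 3/5 (MWY, +01:15): 2024-11-29 11:03 UTC ≤ query < 2025-05-15 20:04 UTC
20·60 + 26 + 75 = 1301 min
1301 = 0·1440 + 1301; 1301 = 21·60 + 41 → 21:41, same day
→ 2024-12-17 21:41 MWY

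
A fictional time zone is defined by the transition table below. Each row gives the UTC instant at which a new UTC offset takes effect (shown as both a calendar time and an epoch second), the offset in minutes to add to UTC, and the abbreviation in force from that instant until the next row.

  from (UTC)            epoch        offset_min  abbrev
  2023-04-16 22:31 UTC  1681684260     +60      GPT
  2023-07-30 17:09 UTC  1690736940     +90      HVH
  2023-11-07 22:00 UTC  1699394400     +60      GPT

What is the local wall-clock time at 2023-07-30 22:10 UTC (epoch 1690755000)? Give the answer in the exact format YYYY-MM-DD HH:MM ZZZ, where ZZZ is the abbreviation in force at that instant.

Query: 2023-07-30 22:10 UTC
Rule 2/3 (HVH, +01:30): 2023-07-30 17:09 UTC ≤ query < 2023-11-07 22:00 UTC
22·60 + 10 + 90 = 1420 min
1420 = 0·1440 + 1420; 1420 = 23·60 + 40 → 23:40, same day
→ 2023-07-30 23:40 HVH

2023-07-30 23:40 HVH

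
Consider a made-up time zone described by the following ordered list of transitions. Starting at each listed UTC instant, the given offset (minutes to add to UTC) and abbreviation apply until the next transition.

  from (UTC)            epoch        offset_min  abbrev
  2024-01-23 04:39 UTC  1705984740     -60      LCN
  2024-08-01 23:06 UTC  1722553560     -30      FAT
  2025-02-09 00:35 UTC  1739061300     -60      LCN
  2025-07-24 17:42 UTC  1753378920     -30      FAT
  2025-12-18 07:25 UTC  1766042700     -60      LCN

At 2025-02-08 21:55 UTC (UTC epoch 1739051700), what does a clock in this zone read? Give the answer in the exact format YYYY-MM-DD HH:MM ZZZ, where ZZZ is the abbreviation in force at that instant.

2025-02-08 21:25 FAT

Query: 2025-02-08 21:55 UTC
Rule 2/5 (FAT, -00:30): 2024-08-01 23:06 UTC ≤ query < 2025-02-09 00:35 UTC
21·60 + 55 - 30 = 1285 min
1285 = 0·1440 + 1285; 1285 = 21·60 + 25 → 21:25, same day
→ 2025-02-08 21:25 FAT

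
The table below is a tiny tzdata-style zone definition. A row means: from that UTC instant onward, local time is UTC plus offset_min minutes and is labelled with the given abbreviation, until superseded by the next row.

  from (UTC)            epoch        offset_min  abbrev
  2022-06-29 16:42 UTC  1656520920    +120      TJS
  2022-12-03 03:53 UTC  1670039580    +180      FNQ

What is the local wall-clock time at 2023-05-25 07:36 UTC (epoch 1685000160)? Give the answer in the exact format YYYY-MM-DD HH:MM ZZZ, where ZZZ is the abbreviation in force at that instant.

2023-05-25 10:36 FNQ

Query: 2023-05-25 07:36 UTC
Rule 2/2 (FNQ, +03:00): 2022-12-03 03:53 UTC ≤ query < +∞
7·60 + 36 + 180 = 636 min
636 = 0·1440 + 636; 636 = 10·60 + 36 → 10:36, same day
→ 2023-05-25 10:36 FNQ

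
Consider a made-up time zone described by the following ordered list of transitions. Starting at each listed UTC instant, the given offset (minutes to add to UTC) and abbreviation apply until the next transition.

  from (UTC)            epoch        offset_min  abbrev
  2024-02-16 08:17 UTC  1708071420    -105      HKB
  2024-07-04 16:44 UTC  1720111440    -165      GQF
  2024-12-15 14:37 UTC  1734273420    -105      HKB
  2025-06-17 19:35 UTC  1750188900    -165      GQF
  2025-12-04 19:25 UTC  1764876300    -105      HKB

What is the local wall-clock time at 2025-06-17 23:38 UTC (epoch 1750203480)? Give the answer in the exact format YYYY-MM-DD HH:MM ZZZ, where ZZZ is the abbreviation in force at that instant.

2025-06-17 20:53 GQF

Query: 2025-06-17 23:38 UTC
Rule 4/5 (GQF, -02:45): 2025-06-17 19:35 UTC ≤ query < 2025-12-04 19:25 UTC
23·60 + 38 - 165 = 1253 min
1253 = 0·1440 + 1253; 1253 = 20·60 + 53 → 20:53, same day
→ 2025-06-17 20:53 GQF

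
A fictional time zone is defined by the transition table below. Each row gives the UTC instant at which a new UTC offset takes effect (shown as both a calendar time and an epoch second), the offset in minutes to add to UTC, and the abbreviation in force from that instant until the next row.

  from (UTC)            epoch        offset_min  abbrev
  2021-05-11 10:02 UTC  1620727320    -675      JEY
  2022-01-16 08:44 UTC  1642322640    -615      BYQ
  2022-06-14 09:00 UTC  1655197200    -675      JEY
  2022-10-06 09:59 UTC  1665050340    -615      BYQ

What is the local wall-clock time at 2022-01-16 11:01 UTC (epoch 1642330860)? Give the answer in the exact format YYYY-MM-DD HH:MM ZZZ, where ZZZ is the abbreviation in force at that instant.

2022-01-16 00:46 BYQ

Query: 2022-01-16 11:01 UTC
Rule 2/4 (BYQ, -10:15): 2022-01-16 08:44 UTC ≤ query < 2022-06-14 09:00 UTC
11·60 + 1 - 615 = 46 min
46 = 0·1440 + 46; 46 = 0·60 + 46 → 00:46, same day
→ 2022-01-16 00:46 BYQ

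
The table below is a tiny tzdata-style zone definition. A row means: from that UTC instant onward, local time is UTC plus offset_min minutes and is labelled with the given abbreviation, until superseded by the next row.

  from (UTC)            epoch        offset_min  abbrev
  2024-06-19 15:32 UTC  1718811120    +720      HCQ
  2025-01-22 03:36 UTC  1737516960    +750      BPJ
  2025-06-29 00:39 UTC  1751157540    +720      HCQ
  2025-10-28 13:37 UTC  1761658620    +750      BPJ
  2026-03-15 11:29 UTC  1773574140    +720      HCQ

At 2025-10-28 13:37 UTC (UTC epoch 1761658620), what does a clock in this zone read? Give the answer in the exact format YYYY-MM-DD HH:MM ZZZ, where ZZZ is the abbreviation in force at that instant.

Query: 2025-10-28 13:37 UTC
Rule 4/5 (BPJ, +12:30): 2025-10-28 13:37 UTC ≤ query < 2026-03-15 11:29 UTC
13·60 + 37 + 750 = 1567 min
1567 = 1·1440 + 127; 127 = 2·60 + 7 → 02:07, 2025-10-28 + 1 day = 2025-10-29
→ 2025-10-29 02:07 BPJ

2025-10-29 02:07 BPJ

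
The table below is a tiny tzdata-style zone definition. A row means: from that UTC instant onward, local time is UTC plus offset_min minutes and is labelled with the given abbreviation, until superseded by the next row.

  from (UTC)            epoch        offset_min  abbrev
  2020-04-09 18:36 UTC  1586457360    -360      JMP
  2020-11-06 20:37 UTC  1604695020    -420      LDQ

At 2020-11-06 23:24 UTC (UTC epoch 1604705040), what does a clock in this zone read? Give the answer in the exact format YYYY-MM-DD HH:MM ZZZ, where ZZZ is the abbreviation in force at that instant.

2020-11-06 16:24 LDQ

Query: 2020-11-06 23:24 UTC
Rule 2/2 (LDQ, -07:00): 2020-11-06 20:37 UTC ≤ query < +∞
23·60 + 24 - 420 = 984 min
984 = 0·1440 + 984; 984 = 16·60 + 24 → 16:24, same day
→ 2020-11-06 16:24 LDQ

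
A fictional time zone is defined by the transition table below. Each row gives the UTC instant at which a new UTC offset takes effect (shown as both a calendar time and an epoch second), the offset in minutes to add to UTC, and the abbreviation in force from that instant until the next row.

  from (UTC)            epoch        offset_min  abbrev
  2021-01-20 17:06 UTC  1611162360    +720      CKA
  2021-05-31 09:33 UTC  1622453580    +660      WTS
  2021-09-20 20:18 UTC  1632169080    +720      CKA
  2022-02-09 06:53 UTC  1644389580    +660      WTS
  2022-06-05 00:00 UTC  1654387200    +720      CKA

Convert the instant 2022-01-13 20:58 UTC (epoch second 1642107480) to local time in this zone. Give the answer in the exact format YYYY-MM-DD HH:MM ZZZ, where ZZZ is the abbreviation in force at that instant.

2022-01-14 08:58 CKA

Query: 2022-01-13 20:58 UTC
Rule 3/5 (CKA, +12:00): 2021-09-20 20:18 UTC ≤ query < 2022-02-09 06:53 UTC
20·60 + 58 + 720 = 1978 min
1978 = 1·1440 + 538; 538 = 8·60 + 58 → 08:58, 2022-01-13 + 1 day = 2022-01-14
→ 2022-01-14 08:58 CKA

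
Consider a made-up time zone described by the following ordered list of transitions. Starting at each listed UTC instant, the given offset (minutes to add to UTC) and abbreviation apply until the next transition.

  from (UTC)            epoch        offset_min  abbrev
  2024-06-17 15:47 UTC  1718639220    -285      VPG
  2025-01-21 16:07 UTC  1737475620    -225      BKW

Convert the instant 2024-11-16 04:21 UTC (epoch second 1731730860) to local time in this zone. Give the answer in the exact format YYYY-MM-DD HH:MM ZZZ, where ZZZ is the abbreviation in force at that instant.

Query: 2024-11-16 04:21 UTC
Rule 1/2 (VPG, -04:45): 2024-06-17 15:47 UTC ≤ query < 2025-01-21 16:07 UTC
4·60 + 21 - 285 = -24 min
-24 = -1·1440 + 1416; 1416 = 23·60 + 36 → 23:36, 2024-11-16 - 1 day = 2024-11-15
→ 2024-11-15 23:36 VPG

2024-11-15 23:36 VPG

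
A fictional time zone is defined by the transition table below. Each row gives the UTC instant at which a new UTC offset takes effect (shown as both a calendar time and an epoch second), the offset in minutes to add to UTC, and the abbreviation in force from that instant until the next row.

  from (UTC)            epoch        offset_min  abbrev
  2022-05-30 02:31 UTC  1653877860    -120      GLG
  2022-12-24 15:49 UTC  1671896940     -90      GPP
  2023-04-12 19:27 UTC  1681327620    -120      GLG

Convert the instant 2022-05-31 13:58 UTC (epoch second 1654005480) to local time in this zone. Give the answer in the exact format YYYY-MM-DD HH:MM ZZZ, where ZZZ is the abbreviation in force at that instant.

2022-05-31 11:58 GLG

Query: 2022-05-31 13:58 UTC
Rule 1/3 (GLG, -02:00): 2022-05-30 02:31 UTC ≤ query < 2022-12-24 15:49 UTC
13·60 + 58 - 120 = 718 min
718 = 0·1440 + 718; 718 = 11·60 + 58 → 11:58, same day
→ 2022-05-31 11:58 GLG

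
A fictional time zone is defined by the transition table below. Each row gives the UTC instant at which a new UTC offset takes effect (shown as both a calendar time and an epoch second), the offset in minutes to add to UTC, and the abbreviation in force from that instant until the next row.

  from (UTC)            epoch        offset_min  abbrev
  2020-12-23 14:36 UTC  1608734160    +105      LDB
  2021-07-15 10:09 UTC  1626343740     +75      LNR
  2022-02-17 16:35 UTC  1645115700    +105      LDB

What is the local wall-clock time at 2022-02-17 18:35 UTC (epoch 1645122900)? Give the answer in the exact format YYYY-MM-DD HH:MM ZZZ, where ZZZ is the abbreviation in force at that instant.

2022-02-17 20:20 LDB

Query: 2022-02-17 18:35 UTC
Rule 3/3 (LDB, +01:45): 2022-02-17 16:35 UTC ≤ query < +∞
18·60 + 35 + 105 = 1220 min
1220 = 0·1440 + 1220; 1220 = 20·60 + 20 → 20:20, same day
→ 2022-02-17 20:20 LDB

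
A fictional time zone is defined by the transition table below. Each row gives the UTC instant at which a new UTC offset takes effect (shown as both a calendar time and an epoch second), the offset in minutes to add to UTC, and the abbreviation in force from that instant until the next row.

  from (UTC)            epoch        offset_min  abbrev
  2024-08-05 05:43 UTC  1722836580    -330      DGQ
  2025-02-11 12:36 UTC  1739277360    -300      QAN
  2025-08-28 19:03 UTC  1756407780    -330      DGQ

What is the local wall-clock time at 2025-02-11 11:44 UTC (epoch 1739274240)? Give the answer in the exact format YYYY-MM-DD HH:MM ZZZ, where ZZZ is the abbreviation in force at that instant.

Query: 2025-02-11 11:44 UTC
Rule 1/3 (DGQ, -05:30): 2024-08-05 05:43 UTC ≤ query < 2025-02-11 12:36 UTC
11·60 + 44 - 330 = 374 min
374 = 0·1440 + 374; 374 = 6·60 + 14 → 06:14, same day
→ 2025-02-11 06:14 DGQ

2025-02-11 06:14 DGQ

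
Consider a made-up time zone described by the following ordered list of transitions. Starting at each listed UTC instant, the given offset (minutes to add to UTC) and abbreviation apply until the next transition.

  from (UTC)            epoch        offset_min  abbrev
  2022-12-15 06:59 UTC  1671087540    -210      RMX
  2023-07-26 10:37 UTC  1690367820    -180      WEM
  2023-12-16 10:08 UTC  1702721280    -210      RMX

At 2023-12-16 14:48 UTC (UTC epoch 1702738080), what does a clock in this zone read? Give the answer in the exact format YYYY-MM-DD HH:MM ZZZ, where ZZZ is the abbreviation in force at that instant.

Query: 2023-12-16 14:48 UTC
Rule 3/3 (RMX, -03:30): 2023-12-16 10:08 UTC ≤ query < +∞
14·60 + 48 - 210 = 678 min
678 = 0·1440 + 678; 678 = 11·60 + 18 → 11:18, same day
→ 2023-12-16 11:18 RMX

2023-12-16 11:18 RMX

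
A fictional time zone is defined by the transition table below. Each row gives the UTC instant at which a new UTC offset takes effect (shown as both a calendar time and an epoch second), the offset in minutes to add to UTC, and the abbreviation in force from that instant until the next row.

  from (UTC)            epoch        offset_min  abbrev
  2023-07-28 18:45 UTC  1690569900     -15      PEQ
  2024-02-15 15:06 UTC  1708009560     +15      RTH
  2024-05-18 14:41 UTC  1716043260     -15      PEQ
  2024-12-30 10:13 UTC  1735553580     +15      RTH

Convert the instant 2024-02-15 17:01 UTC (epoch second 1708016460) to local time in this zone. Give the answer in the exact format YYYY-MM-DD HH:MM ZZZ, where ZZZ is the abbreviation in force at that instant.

2024-02-15 17:16 RTH

Query: 2024-02-15 17:01 UTC
Rule 2/4 (RTH, +00:15): 2024-02-15 15:06 UTC ≤ query < 2024-05-18 14:41 UTC
17·60 + 1 + 15 = 1036 min
1036 = 0·1440 + 1036; 1036 = 17·60 + 16 → 17:16, same day
→ 2024-02-15 17:16 RTH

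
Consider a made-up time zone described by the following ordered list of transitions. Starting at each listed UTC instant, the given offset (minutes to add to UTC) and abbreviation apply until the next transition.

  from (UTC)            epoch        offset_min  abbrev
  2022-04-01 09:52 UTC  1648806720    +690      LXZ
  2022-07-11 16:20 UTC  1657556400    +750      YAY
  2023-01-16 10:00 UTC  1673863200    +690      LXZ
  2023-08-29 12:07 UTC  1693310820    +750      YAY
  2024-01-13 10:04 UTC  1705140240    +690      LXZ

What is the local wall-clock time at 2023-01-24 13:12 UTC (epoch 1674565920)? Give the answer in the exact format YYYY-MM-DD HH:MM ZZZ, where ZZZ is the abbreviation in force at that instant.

2023-01-25 00:42 LXZ

Query: 2023-01-24 13:12 UTC
Rule 3/5 (LXZ, +11:30): 2023-01-16 10:00 UTC ≤ query < 2023-08-29 12:07 UTC
13·60 + 12 + 690 = 1482 min
1482 = 1·1440 + 42; 42 = 0·60 + 42 → 00:42, 2023-01-24 + 1 day = 2023-01-25
→ 2023-01-25 00:42 LXZ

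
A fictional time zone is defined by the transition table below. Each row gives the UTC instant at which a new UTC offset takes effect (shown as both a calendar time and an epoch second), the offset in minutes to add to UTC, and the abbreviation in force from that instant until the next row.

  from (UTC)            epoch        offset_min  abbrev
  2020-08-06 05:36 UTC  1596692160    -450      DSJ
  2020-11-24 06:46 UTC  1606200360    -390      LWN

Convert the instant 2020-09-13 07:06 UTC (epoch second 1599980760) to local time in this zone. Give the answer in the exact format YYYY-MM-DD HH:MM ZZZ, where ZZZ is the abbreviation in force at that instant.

Query: 2020-09-13 07:06 UTC
Rule 1/2 (DSJ, -07:30): 2020-08-06 05:36 UTC ≤ query < 2020-11-24 06:46 UTC
7·60 + 6 - 450 = -24 min
-24 = -1·1440 + 1416; 1416 = 23·60 + 36 → 23:36, 2020-09-13 - 1 day = 2020-09-12
→ 2020-09-12 23:36 DSJ

2020-09-12 23:36 DSJ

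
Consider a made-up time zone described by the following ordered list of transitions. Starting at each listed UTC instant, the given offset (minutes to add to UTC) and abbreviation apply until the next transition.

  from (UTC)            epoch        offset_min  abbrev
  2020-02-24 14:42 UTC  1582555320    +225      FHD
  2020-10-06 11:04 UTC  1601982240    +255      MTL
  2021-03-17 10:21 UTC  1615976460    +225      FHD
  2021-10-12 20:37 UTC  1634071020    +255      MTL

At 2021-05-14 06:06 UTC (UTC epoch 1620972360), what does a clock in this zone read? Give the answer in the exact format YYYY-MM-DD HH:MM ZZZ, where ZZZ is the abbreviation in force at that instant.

2021-05-14 09:51 FHD

Query: 2021-05-14 06:06 UTC
Rule 3/4 (FHD, +03:45): 2021-03-17 10:21 UTC ≤ query < 2021-10-12 20:37 UTC
6·60 + 6 + 225 = 591 min
591 = 0·1440 + 591; 591 = 9·60 + 51 → 09:51, same day
→ 2021-05-14 09:51 FHD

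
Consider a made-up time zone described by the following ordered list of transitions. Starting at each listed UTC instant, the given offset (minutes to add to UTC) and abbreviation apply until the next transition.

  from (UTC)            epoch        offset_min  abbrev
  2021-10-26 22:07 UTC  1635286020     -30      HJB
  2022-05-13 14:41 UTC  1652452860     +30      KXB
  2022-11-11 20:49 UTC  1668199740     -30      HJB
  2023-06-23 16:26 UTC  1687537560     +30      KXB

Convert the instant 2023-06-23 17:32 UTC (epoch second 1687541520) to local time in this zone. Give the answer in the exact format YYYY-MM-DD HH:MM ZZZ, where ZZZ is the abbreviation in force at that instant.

Query: 2023-06-23 17:32 UTC
Rule 4/4 (KXB, +00:30): 2023-06-23 16:26 UTC ≤ query < +∞
17·60 + 32 + 30 = 1082 min
1082 = 0·1440 + 1082; 1082 = 18·60 + 2 → 18:02, same day
→ 2023-06-23 18:02 KXB

2023-06-23 18:02 KXB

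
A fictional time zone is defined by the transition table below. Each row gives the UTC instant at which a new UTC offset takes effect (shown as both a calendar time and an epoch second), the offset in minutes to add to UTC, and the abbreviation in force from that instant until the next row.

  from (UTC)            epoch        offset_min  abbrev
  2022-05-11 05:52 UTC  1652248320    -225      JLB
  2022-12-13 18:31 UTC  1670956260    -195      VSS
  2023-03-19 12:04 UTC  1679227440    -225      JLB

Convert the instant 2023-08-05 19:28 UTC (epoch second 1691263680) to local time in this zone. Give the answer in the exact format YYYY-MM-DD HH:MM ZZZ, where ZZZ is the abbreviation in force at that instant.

Query: 2023-08-05 19:28 UTC
Rule 3/3 (JLB, -03:45): 2023-03-19 12:04 UTC ≤ query < +∞
19·60 + 28 - 225 = 943 min
943 = 0·1440 + 943; 943 = 15·60 + 43 → 15:43, same day
→ 2023-08-05 15:43 JLB

2023-08-05 15:43 JLB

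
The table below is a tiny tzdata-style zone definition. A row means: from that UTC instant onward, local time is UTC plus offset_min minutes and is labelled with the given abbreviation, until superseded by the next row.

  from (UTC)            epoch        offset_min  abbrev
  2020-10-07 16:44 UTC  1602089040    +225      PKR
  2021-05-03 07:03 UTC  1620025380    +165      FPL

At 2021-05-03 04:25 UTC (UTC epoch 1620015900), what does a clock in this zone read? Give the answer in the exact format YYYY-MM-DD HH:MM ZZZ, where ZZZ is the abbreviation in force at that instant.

Query: 2021-05-03 04:25 UTC
Rule 1/2 (PKR, +03:45): 2020-10-07 16:44 UTC ≤ query < 2021-05-03 07:03 UTC
4·60 + 25 + 225 = 490 min
490 = 0·1440 + 490; 490 = 8·60 + 10 → 08:10, same day
→ 2021-05-03 08:10 PKR

2021-05-03 08:10 PKR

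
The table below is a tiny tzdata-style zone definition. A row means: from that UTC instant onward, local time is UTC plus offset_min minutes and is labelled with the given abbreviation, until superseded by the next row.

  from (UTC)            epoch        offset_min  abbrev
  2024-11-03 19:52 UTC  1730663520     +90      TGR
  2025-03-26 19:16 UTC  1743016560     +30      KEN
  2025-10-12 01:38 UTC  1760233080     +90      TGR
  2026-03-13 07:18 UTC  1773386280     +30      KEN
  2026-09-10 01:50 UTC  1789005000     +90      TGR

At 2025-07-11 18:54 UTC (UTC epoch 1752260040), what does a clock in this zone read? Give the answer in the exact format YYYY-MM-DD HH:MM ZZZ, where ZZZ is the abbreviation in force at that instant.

Query: 2025-07-11 18:54 UTC
Rule 2/5 (KEN, +00:30): 2025-03-26 19:16 UTC ≤ query < 2025-10-12 01:38 UTC
18·60 + 54 + 30 = 1164 min
1164 = 0·1440 + 1164; 1164 = 19·60 + 24 → 19:24, same day
→ 2025-07-11 19:24 KEN

2025-07-11 19:24 KEN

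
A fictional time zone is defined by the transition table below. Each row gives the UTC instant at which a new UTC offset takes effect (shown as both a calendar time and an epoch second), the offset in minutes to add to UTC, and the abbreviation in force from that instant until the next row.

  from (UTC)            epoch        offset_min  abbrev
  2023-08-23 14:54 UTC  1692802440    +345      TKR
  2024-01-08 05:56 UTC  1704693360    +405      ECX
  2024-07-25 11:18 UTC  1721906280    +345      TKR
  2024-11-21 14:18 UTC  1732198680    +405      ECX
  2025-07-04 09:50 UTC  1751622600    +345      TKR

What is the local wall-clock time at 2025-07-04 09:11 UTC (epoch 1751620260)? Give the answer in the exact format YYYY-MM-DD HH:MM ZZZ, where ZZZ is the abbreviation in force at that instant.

2025-07-04 15:56 ECX

Query: 2025-07-04 09:11 UTC
Rule 4/5 (ECX, +06:45): 2024-11-21 14:18 UTC ≤ query < 2025-07-04 09:50 UTC
9·60 + 11 + 405 = 956 min
956 = 0·1440 + 956; 956 = 15·60 + 56 → 15:56, same day
→ 2025-07-04 15:56 ECX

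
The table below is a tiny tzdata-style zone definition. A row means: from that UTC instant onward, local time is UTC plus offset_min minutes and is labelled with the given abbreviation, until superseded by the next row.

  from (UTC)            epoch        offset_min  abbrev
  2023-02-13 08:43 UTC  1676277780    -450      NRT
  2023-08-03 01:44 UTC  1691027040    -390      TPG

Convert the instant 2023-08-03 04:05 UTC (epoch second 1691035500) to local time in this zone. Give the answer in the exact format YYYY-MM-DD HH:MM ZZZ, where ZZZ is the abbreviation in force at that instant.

Query: 2023-08-03 04:05 UTC
Rule 2/2 (TPG, -06:30): 2023-08-03 01:44 UTC ≤ query < +∞
4·60 + 5 - 390 = -145 min
-145 = -1·1440 + 1295; 1295 = 21·60 + 35 → 21:35, 2023-08-03 - 1 day = 2023-08-02
→ 2023-08-02 21:35 TPG

2023-08-02 21:35 TPG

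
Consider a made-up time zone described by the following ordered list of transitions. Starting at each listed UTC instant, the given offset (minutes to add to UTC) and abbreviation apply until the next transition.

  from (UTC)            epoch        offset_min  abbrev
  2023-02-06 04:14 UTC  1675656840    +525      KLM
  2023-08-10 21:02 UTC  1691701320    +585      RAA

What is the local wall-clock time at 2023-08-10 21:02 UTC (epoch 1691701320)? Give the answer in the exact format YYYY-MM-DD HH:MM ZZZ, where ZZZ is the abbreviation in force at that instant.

Query: 2023-08-10 21:02 UTC
Rule 2/2 (RAA, +09:45): 2023-08-10 21:02 UTC ≤ query < +∞
21·60 + 2 + 585 = 1847 min
1847 = 1·1440 + 407; 407 = 6·60 + 47 → 06:47, 2023-08-10 + 1 day = 2023-08-11
→ 2023-08-11 06:47 RAA

2023-08-11 06:47 RAA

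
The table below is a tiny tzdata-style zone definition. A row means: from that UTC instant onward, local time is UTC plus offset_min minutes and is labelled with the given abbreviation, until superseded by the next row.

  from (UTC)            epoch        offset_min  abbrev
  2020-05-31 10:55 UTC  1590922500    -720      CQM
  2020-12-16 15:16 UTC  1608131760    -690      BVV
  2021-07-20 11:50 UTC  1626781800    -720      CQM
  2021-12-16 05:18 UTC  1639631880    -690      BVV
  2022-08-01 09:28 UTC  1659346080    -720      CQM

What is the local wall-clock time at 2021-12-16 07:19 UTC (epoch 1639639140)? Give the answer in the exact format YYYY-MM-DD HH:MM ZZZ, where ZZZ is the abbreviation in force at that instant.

2021-12-15 19:49 BVV

Query: 2021-12-16 07:19 UTC
Rule 4/5 (BVV, -11:30): 2021-12-16 05:18 UTC ≤ query < 2022-08-01 09:28 UTC
7·60 + 19 - 690 = -251 min
-251 = -1·1440 + 1189; 1189 = 19·60 + 49 → 19:49, 2021-12-16 - 1 day = 2021-12-15
→ 2021-12-15 19:49 BVV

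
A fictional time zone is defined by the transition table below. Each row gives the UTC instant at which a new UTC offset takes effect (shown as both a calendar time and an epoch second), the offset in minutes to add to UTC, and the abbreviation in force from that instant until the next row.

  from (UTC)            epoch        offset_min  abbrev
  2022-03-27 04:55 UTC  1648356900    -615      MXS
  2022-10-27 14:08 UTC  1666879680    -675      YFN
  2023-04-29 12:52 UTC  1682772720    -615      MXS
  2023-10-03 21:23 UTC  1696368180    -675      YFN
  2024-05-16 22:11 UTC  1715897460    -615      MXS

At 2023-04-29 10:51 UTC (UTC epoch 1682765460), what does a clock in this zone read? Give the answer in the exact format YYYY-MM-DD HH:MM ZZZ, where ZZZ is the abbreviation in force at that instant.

2023-04-28 23:36 YFN

Query: 2023-04-29 10:51 UTC
Rule 2/5 (YFN, -11:15): 2022-10-27 14:08 UTC ≤ query < 2023-04-29 12:52 UTC
10·60 + 51 - 675 = -24 min
-24 = -1·1440 + 1416; 1416 = 23·60 + 36 → 23:36, 2023-04-29 - 1 day = 2023-04-28
→ 2023-04-28 23:36 YFN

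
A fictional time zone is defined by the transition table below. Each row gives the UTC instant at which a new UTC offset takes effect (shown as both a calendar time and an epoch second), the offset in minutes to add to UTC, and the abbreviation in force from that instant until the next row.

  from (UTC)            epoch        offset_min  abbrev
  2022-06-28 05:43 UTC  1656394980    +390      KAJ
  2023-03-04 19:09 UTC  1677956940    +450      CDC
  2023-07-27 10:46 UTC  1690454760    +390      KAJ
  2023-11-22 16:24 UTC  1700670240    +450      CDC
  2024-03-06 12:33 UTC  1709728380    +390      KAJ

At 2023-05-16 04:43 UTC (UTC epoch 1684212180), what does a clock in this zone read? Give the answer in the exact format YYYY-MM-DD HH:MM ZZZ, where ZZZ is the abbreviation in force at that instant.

2023-05-16 12:13 CDC

Query: 2023-05-16 04:43 UTC
Rule 2/5 (CDC, +07:30): 2023-03-04 19:09 UTC ≤ query < 2023-07-27 10:46 UTC
4·60 + 43 + 450 = 733 min
733 = 0·1440 + 733; 733 = 12·60 + 13 → 12:13, same day
→ 2023-05-16 12:13 CDC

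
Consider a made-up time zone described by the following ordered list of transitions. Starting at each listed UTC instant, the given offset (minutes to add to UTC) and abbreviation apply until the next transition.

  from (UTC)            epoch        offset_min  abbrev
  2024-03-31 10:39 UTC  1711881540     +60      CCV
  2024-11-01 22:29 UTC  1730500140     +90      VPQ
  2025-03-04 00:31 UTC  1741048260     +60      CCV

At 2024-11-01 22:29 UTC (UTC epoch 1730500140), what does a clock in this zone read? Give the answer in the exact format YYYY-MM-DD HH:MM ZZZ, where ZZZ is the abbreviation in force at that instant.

2024-11-01 23:59 VPQ

Query: 2024-11-01 22:29 UTC
Rule 2/3 (VPQ, +01:30): 2024-11-01 22:29 UTC ≤ query < 2025-03-04 00:31 UTC
22·60 + 29 + 90 = 1439 min
1439 = 0·1440 + 1439; 1439 = 23·60 + 59 → 23:59, same day
→ 2024-11-01 23:59 VPQ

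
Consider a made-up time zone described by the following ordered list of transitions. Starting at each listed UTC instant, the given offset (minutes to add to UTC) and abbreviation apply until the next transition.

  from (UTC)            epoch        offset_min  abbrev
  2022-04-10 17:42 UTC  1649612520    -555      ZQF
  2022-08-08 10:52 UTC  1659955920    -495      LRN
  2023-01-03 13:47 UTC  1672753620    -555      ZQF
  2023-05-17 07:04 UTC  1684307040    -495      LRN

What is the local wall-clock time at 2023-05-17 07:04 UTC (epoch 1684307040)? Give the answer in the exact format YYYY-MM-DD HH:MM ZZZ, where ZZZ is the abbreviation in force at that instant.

2023-05-16 22:49 LRN

Query: 2023-05-17 07:04 UTC
Rule 4/4 (LRN, -08:15): 2023-05-17 07:04 UTC ≤ query < +∞
7·60 + 4 - 495 = -71 min
-71 = -1·1440 + 1369; 1369 = 22·60 + 49 → 22:49, 2023-05-17 - 1 day = 2023-05-16
→ 2023-05-16 22:49 LRN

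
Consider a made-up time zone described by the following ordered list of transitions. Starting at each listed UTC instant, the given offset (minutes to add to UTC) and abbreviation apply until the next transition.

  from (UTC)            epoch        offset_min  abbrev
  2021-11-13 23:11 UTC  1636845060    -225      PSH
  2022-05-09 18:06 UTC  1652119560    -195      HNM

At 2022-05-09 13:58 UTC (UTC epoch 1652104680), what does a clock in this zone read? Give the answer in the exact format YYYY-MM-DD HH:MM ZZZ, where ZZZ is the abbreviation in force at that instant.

2022-05-09 10:13 PSH

Query: 2022-05-09 13:58 UTC
Rule 1/2 (PSH, -03:45): 2021-11-13 23:11 UTC ≤ query < 2022-05-09 18:06 UTC
13·60 + 58 - 225 = 613 min
613 = 0·1440 + 613; 613 = 10·60 + 13 → 10:13, same day
→ 2022-05-09 10:13 PSH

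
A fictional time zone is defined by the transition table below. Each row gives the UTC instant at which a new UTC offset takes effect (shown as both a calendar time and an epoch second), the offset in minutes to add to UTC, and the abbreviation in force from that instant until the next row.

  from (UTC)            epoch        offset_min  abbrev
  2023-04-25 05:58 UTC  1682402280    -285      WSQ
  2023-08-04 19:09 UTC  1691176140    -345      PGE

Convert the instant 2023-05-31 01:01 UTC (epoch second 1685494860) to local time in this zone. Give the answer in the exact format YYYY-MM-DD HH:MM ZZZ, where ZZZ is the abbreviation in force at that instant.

2023-05-30 20:16 WSQ

Query: 2023-05-31 01:01 UTC
Rule 1/2 (WSQ, -04:45): 2023-04-25 05:58 UTC ≤ query < 2023-08-04 19:09 UTC
1·60 + 1 - 285 = -224 min
-224 = -1·1440 + 1216; 1216 = 20·60 + 16 → 20:16, 2023-05-31 - 1 day = 2023-05-30
→ 2023-05-30 20:16 WSQ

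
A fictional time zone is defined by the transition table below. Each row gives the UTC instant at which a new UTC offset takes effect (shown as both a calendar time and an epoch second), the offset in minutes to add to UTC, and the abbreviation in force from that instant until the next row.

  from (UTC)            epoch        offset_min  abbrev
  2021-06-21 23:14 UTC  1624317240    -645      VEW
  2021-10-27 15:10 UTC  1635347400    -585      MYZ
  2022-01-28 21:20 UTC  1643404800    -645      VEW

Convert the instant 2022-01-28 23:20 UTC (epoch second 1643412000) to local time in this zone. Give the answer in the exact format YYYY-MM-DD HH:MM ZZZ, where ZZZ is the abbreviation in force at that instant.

Query: 2022-01-28 23:20 UTC
Rule 3/3 (VEW, -10:45): 2022-01-28 21:20 UTC ≤ query < +∞
23·60 + 20 - 645 = 755 min
755 = 0·1440 + 755; 755 = 12·60 + 35 → 12:35, same day
→ 2022-01-28 12:35 VEW

2022-01-28 12:35 VEW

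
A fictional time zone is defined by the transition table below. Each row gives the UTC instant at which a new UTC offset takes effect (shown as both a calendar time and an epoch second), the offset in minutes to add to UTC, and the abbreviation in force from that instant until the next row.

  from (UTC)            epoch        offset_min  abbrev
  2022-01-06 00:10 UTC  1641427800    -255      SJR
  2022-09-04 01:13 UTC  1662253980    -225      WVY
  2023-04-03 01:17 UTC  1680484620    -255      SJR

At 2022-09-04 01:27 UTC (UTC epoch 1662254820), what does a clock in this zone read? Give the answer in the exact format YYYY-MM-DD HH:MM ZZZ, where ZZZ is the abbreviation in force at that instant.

2022-09-03 21:42 WVY

Query: 2022-09-04 01:27 UTC
Rule 2/3 (WVY, -03:45): 2022-09-04 01:13 UTC ≤ query < 2023-04-03 01:17 UTC
1·60 + 27 - 225 = -138 min
-138 = -1·1440 + 1302; 1302 = 21·60 + 42 → 21:42, 2022-09-04 - 1 day = 2022-09-03
→ 2022-09-03 21:42 WVY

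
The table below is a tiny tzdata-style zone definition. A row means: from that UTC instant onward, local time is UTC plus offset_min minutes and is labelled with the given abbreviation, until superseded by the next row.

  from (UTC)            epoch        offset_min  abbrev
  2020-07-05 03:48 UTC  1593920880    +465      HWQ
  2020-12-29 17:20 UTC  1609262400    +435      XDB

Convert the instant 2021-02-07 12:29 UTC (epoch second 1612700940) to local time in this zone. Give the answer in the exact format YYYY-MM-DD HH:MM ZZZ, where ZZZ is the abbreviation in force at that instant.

Query: 2021-02-07 12:29 UTC
Rule 2/2 (XDB, +07:15): 2020-12-29 17:20 UTC ≤ query < +∞
12·60 + 29 + 435 = 1184 min
1184 = 0·1440 + 1184; 1184 = 19·60 + 44 → 19:44, same day
→ 2021-02-07 19:44 XDB

2021-02-07 19:44 XDB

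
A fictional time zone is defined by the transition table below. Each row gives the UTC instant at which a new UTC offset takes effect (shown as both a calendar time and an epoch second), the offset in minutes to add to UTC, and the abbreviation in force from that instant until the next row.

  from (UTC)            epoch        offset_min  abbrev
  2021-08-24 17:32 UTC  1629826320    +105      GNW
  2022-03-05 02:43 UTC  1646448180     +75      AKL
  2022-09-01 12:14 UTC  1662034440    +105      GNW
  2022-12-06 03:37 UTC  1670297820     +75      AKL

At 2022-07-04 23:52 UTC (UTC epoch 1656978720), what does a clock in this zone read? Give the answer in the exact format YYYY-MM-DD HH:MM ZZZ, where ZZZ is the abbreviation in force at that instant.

Query: 2022-07-04 23:52 UTC
Rule 2/4 (AKL, +01:15): 2022-03-05 02:43 UTC ≤ query < 2022-09-01 12:14 UTC
23·60 + 52 + 75 = 1507 min
1507 = 1·1440 + 67; 67 = 1·60 + 7 → 01:07, 2022-07-04 + 1 day = 2022-07-05
→ 2022-07-05 01:07 AKL

2022-07-05 01:07 AKL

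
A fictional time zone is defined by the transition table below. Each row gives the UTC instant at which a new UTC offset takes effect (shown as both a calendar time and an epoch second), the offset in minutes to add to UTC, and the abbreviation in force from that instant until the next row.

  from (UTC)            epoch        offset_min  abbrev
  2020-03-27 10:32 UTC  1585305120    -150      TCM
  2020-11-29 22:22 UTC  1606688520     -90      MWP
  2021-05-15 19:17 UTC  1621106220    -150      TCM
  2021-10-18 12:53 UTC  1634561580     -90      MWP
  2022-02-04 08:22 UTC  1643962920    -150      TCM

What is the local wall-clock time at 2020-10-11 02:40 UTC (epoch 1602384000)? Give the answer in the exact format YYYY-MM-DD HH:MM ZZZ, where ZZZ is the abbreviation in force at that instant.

Query: 2020-10-11 02:40 UTC
Rule 1/5 (TCM, -02:30): 2020-03-27 10:32 UTC ≤ query < 2020-11-29 22:22 UTC
2·60 + 40 - 150 = 10 min
10 = 0·1440 + 10; 10 = 0·60 + 10 → 00:10, same day
→ 2020-10-11 00:10 TCM

2020-10-11 00:10 TCM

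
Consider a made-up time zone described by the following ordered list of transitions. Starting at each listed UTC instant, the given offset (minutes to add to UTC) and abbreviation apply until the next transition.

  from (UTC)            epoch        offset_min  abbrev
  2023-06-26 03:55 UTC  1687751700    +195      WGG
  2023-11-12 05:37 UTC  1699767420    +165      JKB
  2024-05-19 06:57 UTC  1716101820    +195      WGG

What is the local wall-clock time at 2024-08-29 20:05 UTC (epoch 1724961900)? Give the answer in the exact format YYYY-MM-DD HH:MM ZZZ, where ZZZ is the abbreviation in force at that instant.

Query: 2024-08-29 20:05 UTC
Rule 3/3 (WGG, +03:15): 2024-05-19 06:57 UTC ≤ query < +∞
20·60 + 5 + 195 = 1400 min
1400 = 0·1440 + 1400; 1400 = 23·60 + 20 → 23:20, same day
→ 2024-08-29 23:20 WGG

2024-08-29 23:20 WGG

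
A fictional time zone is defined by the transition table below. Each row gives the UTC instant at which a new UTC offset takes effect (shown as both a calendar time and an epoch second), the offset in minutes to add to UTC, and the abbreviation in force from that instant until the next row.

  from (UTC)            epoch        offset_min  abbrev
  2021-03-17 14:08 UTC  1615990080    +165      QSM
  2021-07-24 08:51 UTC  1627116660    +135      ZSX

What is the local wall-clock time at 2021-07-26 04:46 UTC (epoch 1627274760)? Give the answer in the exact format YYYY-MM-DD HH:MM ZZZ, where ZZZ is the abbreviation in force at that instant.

Query: 2021-07-26 04:46 UTC
Rule 2/2 (ZSX, +02:15): 2021-07-24 08:51 UTC ≤ query < +∞
4·60 + 46 + 135 = 421 min
421 = 0·1440 + 421; 421 = 7·60 + 1 → 07:01, same day
→ 2021-07-26 07:01 ZSX

2021-07-26 07:01 ZSX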